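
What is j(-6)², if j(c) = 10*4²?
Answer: 25600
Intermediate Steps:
j(c) = 160 (j(c) = 10*16 = 160)
j(-6)² = 160² = 25600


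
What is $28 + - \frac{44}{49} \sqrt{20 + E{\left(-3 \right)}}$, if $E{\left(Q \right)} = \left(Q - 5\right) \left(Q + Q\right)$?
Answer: $28 - \frac{88 \sqrt{17}}{49} \approx 20.595$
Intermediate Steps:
$E{\left(Q \right)} = 2 Q \left(-5 + Q\right)$ ($E{\left(Q \right)} = \left(-5 + Q\right) 2 Q = 2 Q \left(-5 + Q\right)$)
$28 + - \frac{44}{49} \sqrt{20 + E{\left(-3 \right)}} = 28 + - \frac{44}{49} \sqrt{20 + 2 \left(-3\right) \left(-5 - 3\right)} = 28 + \left(-44\right) \frac{1}{49} \sqrt{20 + 2 \left(-3\right) \left(-8\right)} = 28 - \frac{44 \sqrt{20 + 48}}{49} = 28 - \frac{44 \sqrt{68}}{49} = 28 - \frac{44 \cdot 2 \sqrt{17}}{49} = 28 - \frac{88 \sqrt{17}}{49}$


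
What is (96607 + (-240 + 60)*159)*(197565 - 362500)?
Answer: -11213435845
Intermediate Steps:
(96607 + (-240 + 60)*159)*(197565 - 362500) = (96607 - 180*159)*(-164935) = (96607 - 28620)*(-164935) = 67987*(-164935) = -11213435845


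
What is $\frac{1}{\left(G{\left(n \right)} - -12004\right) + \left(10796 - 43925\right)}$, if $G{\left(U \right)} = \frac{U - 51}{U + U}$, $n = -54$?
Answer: $- \frac{36}{760465} \approx -4.7339 \cdot 10^{-5}$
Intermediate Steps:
$G{\left(U \right)} = \frac{-51 + U}{2 U}$
$\frac{1}{\left(G{\left(n \right)} - -12004\right) + \left(10796 - 43925\right)} = \frac{1}{\left(\frac{-51 - 54}{2 \left(-54\right)} - -12004\right) + \left(10796 - 43925\right)} = \frac{1}{\left(\frac{1}{2} \left(- \frac{1}{54}\right) \left(-105\right) + 12004\right) + \left(10796 - 43925\right)} = \frac{1}{\left(\frac{35}{36} + 12004\right) - 33129} = \frac{1}{\frac{432179}{36} - 33129} = \frac{1}{- \frac{760465}{36}} = - \frac{36}{760465}$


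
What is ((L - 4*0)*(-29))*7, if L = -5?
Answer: 1015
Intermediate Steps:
((L - 4*0)*(-29))*7 = ((-5 - 4*0)*(-29))*7 = ((-5 + 0)*(-29))*7 = -5*(-29)*7 = 145*7 = 1015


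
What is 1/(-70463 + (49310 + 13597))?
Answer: -1/7556 ≈ -0.00013235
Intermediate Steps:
1/(-70463 + (49310 + 13597)) = 1/(-70463 + 62907) = 1/(-7556) = -1/7556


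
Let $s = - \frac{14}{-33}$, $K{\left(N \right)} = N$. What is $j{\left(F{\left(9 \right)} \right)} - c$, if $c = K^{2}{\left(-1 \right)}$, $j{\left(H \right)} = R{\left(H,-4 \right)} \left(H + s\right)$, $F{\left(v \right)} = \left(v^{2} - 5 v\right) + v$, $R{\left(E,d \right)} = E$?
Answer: $\frac{22474}{11} \approx 2043.1$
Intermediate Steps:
$s = \frac{14}{33}$ ($s = \left(-14\right) \left(- \frac{1}{33}\right) = \frac{14}{33} \approx 0.42424$)
$F{\left(v \right)} = v^{2} - 4 v$
$j{\left(H \right)} = H \left(\frac{14}{33} + H\right)$ ($j{\left(H \right)} = H \left(H + \frac{14}{33}\right) = H \left(\frac{14}{33} + H\right)$)
$c = 1$ ($c = \left(-1\right)^{2} = 1$)
$j{\left(F{\left(9 \right)} \right)} - c = \frac{9 \left(-4 + 9\right) \left(14 + 33 \cdot 9 \left(-4 + 9\right)\right)}{33} - 1 = \frac{9 \cdot 5 \left(14 + 33 \cdot 9 \cdot 5\right)}{33} - 1 = \frac{1}{33} \cdot 45 \left(14 + 33 \cdot 45\right) - 1 = \frac{1}{33} \cdot 45 \left(14 + 1485\right) - 1 = \frac{1}{33} \cdot 45 \cdot 1499 - 1 = \frac{22485}{11} - 1 = \frac{22474}{11}$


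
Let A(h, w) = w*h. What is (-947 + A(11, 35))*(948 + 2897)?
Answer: -2160890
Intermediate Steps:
A(h, w) = h*w
(-947 + A(11, 35))*(948 + 2897) = (-947 + 11*35)*(948 + 2897) = (-947 + 385)*3845 = -562*3845 = -2160890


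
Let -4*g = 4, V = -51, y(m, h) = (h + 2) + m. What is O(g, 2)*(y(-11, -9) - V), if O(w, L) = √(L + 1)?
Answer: 33*√3 ≈ 57.158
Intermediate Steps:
y(m, h) = 2 + h + m (y(m, h) = (2 + h) + m = 2 + h + m)
g = -1 (g = -¼*4 = -1)
O(w, L) = √(1 + L)
O(g, 2)*(y(-11, -9) - V) = √(1 + 2)*((2 - 9 - 11) - 1*(-51)) = √3*(-18 + 51) = √3*33 = 33*√3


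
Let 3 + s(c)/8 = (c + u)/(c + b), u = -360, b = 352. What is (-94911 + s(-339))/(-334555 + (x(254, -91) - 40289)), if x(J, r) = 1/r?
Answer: 8678229/34110805 ≈ 0.25441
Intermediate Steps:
s(c) = -24 + 8*(-360 + c)/(352 + c) (s(c) = -24 + 8*((c - 360)/(c + 352)) = -24 + 8*((-360 + c)/(352 + c)) = -24 + 8*(-360 + c)/(352 + c))
(-94911 + s(-339))/(-334555 + (x(254, -91) - 40289)) = (-94911 + 16*(-708 - 1*(-339))/(352 - 339))/(-334555 + (1/(-91) - 40289)) = (-94911 + 16*(-708 + 339)/13)/(-334555 + (-1/91 - 40289)) = (-94911 + 16*(1/13)*(-369))/(-334555 - 3666300/91) = (-94911 - 5904/13)/(-34110805/91) = -1239747/13*(-91/34110805) = 8678229/34110805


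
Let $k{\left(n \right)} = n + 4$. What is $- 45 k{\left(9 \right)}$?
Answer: $-585$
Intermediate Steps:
$k{\left(n \right)} = 4 + n$
$- 45 k{\left(9 \right)} = - 45 \left(4 + 9\right) = \left(-45\right) 13 = -585$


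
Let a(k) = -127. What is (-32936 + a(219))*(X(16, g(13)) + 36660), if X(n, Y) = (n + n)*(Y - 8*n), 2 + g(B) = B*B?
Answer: -1253352204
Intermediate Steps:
g(B) = -2 + B**2 (g(B) = -2 + B*B = -2 + B**2)
X(n, Y) = 2*n*(Y - 8*n) (X(n, Y) = (2*n)*(Y - 8*n) = 2*n*(Y - 8*n))
(-32936 + a(219))*(X(16, g(13)) + 36660) = (-32936 - 127)*(2*16*((-2 + 13**2) - 8*16) + 36660) = -33063*(2*16*((-2 + 169) - 128) + 36660) = -33063*(2*16*(167 - 128) + 36660) = -33063*(2*16*39 + 36660) = -33063*(1248 + 36660) = -33063*37908 = -1253352204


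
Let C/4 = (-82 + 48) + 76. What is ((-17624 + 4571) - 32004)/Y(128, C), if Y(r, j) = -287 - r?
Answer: 45057/415 ≈ 108.57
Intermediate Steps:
C = 168 (C = 4*((-82 + 48) + 76) = 4*(-34 + 76) = 4*42 = 168)
((-17624 + 4571) - 32004)/Y(128, C) = ((-17624 + 4571) - 32004)/(-287 - 1*128) = (-13053 - 32004)/(-287 - 128) = -45057/(-415) = -45057*(-1/415) = 45057/415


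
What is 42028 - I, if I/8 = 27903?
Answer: -181196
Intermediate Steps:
I = 223224 (I = 8*27903 = 223224)
42028 - I = 42028 - 1*223224 = 42028 - 223224 = -181196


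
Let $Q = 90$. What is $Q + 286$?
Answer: $376$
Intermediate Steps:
$Q + 286 = 90 + 286 = 376$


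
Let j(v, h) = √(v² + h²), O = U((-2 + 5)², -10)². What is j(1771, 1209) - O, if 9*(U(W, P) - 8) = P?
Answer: -3844/81 + √4598122 ≈ 2096.9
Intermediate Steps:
U(W, P) = 8 + P/9
O = 3844/81 (O = (8 + (⅑)*(-10))² = (8 - 10/9)² = (62/9)² = 3844/81 ≈ 47.457)
j(v, h) = √(h² + v²)
j(1771, 1209) - O = √(1209² + 1771²) - 1*3844/81 = √(1461681 + 3136441) - 3844/81 = √4598122 - 3844/81 = -3844/81 + √4598122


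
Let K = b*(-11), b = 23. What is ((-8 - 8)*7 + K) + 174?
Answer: -191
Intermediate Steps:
K = -253 (K = 23*(-11) = -253)
((-8 - 8)*7 + K) + 174 = ((-8 - 8)*7 - 253) + 174 = (-16*7 - 253) + 174 = (-112 - 253) + 174 = -365 + 174 = -191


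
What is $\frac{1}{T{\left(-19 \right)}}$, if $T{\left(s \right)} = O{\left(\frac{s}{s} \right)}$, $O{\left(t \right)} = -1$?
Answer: $-1$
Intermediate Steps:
$T{\left(s \right)} = -1$
$\frac{1}{T{\left(-19 \right)}} = \frac{1}{-1} = -1$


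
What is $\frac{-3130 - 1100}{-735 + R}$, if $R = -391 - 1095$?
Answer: $\frac{4230}{2221} \approx 1.9045$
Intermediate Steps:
$R = -1486$
$\frac{-3130 - 1100}{-735 + R} = \frac{-3130 - 1100}{-735 - 1486} = - \frac{4230}{-2221} = \left(-4230\right) \left(- \frac{1}{2221}\right) = \frac{4230}{2221}$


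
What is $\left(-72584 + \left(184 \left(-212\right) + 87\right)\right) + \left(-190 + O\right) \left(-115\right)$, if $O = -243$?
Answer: $-61710$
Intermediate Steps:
$\left(-72584 + \left(184 \left(-212\right) + 87\right)\right) + \left(-190 + O\right) \left(-115\right) = \left(-72584 + \left(184 \left(-212\right) + 87\right)\right) + \left(-190 - 243\right) \left(-115\right) = \left(-72584 + \left(-39008 + 87\right)\right) - -49795 = \left(-72584 - 38921\right) + 49795 = -111505 + 49795 = -61710$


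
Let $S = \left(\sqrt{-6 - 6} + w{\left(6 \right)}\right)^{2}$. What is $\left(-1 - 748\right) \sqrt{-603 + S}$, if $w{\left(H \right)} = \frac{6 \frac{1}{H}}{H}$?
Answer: $- \frac{749 \sqrt{-22139 + 24 i \sqrt{3}}}{6} \approx -17.438 - 18574.0 i$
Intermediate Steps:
$w{\left(H \right)} = \frac{6}{H^{2}}$
$S = \left(\frac{1}{6} + 2 i \sqrt{3}\right)^{2}$ ($S = \left(\sqrt{-6 - 6} + \frac{6}{36}\right)^{2} = \left(\sqrt{-12} + 6 \cdot \frac{1}{36}\right)^{2} = \left(2 i \sqrt{3} + \frac{1}{6}\right)^{2} = \left(\frac{1}{6} + 2 i \sqrt{3}\right)^{2} \approx -11.972 + 1.1547 i$)
$\left(-1 - 748\right) \sqrt{-603 + S} = \left(-1 - 748\right) \sqrt{-603 - \left(\frac{431}{36} - \frac{2 i \sqrt{3}}{3}\right)} = - 749 \sqrt{- \frac{22139}{36} + \frac{2 i \sqrt{3}}{3}}$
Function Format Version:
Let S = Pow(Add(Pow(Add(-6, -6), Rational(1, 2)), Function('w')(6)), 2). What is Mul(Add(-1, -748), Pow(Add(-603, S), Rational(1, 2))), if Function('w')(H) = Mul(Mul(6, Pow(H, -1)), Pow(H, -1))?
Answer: Mul(Rational(-749, 6), Pow(Add(-22139, Mul(24, I, Pow(3, Rational(1, 2)))), Rational(1, 2))) ≈ Add(-17.438, Mul(-18574., I))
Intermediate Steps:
Function('w')(H) = Mul(6, Pow(H, -2))
S = Pow(Add(Rational(1, 6), Mul(2, I, Pow(3, Rational(1, 2)))), 2) (S = Pow(Add(Pow(Add(-6, -6), Rational(1, 2)), Mul(6, Pow(6, -2))), 2) = Pow(Add(Pow(-12, Rational(1, 2)), Mul(6, Rational(1, 36))), 2) = Pow(Add(Mul(2, I, Pow(3, Rational(1, 2))), Rational(1, 6)), 2) = Pow(Add(Rational(1, 6), Mul(2, I, Pow(3, Rational(1, 2)))), 2) ≈ Add(-11.972, Mul(1.1547, I)))
Mul(Add(-1, -748), Pow(Add(-603, S), Rational(1, 2))) = Mul(Add(-1, -748), Pow(Add(-603, Add(Rational(-431, 36), Mul(Rational(2, 3), I, Pow(3, Rational(1, 2))))), Rational(1, 2))) = Mul(-749, Pow(Add(Rational(-22139, 36), Mul(Rational(2, 3), I, Pow(3, Rational(1, 2)))), Rational(1, 2)))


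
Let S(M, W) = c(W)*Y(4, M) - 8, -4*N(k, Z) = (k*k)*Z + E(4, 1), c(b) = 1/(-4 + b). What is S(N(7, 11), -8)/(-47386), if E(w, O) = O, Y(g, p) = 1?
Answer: 97/568632 ≈ 0.00017058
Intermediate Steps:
N(k, Z) = -1/4 - Z*k**2/4 (N(k, Z) = -((k*k)*Z + 1)/4 = -(k**2*Z + 1)/4 = -(Z*k**2 + 1)/4 = -(1 + Z*k**2)/4 = -1/4 - Z*k**2/4)
S(M, W) = -8 + 1/(-4 + W) (S(M, W) = 1/(-4 + W) - 8 = -8 + 1/(-4 + W))
S(N(7, 11), -8)/(-47386) = ((33 - 8*(-8))/(-4 - 8))/(-47386) = ((33 + 64)/(-12))*(-1/47386) = -1/12*97*(-1/47386) = -97/12*(-1/47386) = 97/568632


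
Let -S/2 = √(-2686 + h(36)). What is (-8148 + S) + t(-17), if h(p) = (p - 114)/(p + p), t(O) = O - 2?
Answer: -8167 - I*√96735/3 ≈ -8167.0 - 103.67*I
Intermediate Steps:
t(O) = -2 + O
h(p) = (-114 + p)/(2*p) (h(p) = (-114 + p)/((2*p)) = (-114 + p)*(1/(2*p)) = (-114 + p)/(2*p))
S = -I*√96735/3 (S = -2*√(-2686 + (½)*(-114 + 36)/36) = -2*√(-2686 + (½)*(1/36)*(-78)) = -2*√(-2686 - 13/12) = -I*√96735/3 ≈ -103.67*I)
(-8148 + S) + t(-17) = (-8148 - I*√96735/3) + (-2 - 17) = (-8148 - I*√96735/3) - 19 = -8167 - I*√96735/3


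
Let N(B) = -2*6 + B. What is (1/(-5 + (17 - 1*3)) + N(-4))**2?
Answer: 20449/81 ≈ 252.46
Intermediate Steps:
N(B) = -12 + B
(1/(-5 + (17 - 1*3)) + N(-4))**2 = (1/(-5 + (17 - 1*3)) + (-12 - 4))**2 = (1/(-5 + (17 - 3)) - 16)**2 = (1/(-5 + 14) - 16)**2 = (1/9 - 16)**2 = (-143/9)**2 = 20449/81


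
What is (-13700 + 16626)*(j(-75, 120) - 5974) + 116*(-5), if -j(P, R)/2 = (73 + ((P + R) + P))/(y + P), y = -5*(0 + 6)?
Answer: -262171612/15 ≈ -1.7478e+7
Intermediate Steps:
y = -30 (y = -5*6 = -30)
j(P, R) = -2*(73 + R + 2*P)/(-30 + P) (j(P, R) = -2*(73 + ((P + R) + P))/(-30 + P) = -2*(73 + (R + 2*P))/(-30 + P) = -2*(73 + R + 2*P)/(-30 + P))
(-13700 + 16626)*(j(-75, 120) - 5974) + 116*(-5) = (-13700 + 16626)*(2*(-73 - 1*120 - 2*(-75))/(-30 - 75) - 5974) + 116*(-5) = 2926*(2*(-73 - 120 + 150)/(-105) - 5974) - 580 = 2926*(2*(-1/105)*(-43) - 5974) - 580 = 2926*(86/105 - 5974) - 580 = 2926*(-627184/105) - 580 = -262162912/15 - 580 = -262171612/15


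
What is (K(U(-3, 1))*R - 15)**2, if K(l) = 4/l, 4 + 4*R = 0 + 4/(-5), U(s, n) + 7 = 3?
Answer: 4761/25 ≈ 190.44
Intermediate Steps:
U(s, n) = -4 (U(s, n) = -7 + 3 = -4)
R = -6/5 (R = -1 + (0 + 4/(-5))/4 = -1 + (0 + 4*(-1/5))/4 = -1 + (0 - 4/5)/4 = -1 + (1/4)*(-4/5) = -1 - 1/5 = -6/5 ≈ -1.2000)
(K(U(-3, 1))*R - 15)**2 = ((4/(-4))*(-6/5) - 15)**2 = ((4*(-1/4))*(-6/5) - 15)**2 = (-1*(-6/5) - 15)**2 = (6/5 - 15)**2 = (-69/5)**2 = 4761/25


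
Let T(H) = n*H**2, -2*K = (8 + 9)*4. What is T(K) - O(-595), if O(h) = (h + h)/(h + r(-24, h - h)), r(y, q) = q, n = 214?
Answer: 247382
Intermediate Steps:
O(h) = 2 (O(h) = (h + h)/(h + (h - h)) = (2*h)/(h + 0) = (2*h)/h = 2)
K = -34 (K = -(8 + 9)*4/2 = -17*4/2 = -1/2*68 = -34)
T(H) = 214*H**2
T(K) - O(-595) = 214*(-34)**2 - 1*2 = 214*1156 - 2 = 247384 - 2 = 247382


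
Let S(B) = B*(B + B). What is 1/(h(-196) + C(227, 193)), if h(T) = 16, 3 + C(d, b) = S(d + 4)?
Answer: 1/106735 ≈ 9.3690e-6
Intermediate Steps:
S(B) = 2*B² (S(B) = B*(2*B) = 2*B²)
C(d, b) = -3 + 2*(4 + d)² (C(d, b) = -3 + 2*(d + 4)² = -3 + 2*(4 + d)²)
1/(h(-196) + C(227, 193)) = 1/(16 + (-3 + 2*(4 + 227)²)) = 1/(16 + (-3 + 2*231²)) = 1/(16 + (-3 + 2*53361)) = 1/(16 + (-3 + 106722)) = 1/(16 + 106719) = 1/106735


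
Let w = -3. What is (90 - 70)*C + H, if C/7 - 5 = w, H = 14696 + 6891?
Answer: 21867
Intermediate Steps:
H = 21587
C = 14 (C = 35 + 7*(-3) = 35 - 21 = 14)
(90 - 70)*C + H = (90 - 70)*14 + 21587 = 20*14 + 21587 = 280 + 21587 = 21867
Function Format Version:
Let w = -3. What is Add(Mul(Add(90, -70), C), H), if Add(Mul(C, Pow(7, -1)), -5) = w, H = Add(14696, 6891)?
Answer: 21867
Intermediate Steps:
H = 21587
C = 14 (C = Add(35, Mul(7, -3)) = Add(35, -21) = 14)
Add(Mul(Add(90, -70), C), H) = Add(Mul(Add(90, -70), 14), 21587) = Add(Mul(20, 14), 21587) = Add(280, 21587) = 21867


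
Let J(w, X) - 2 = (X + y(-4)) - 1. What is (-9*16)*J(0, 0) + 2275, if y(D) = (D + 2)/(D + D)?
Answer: 2095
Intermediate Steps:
y(D) = (2 + D)/(2*D) (y(D) = (2 + D)/((2*D)) = (2 + D)*(1/(2*D)) = (2 + D)/(2*D))
J(w, X) = 5/4 + X (J(w, X) = 2 + ((X + (½)*(2 - 4)/(-4)) - 1) = 2 + ((X + (½)*(-¼)*(-2)) - 1) = 2 + ((X + ¼) - 1) = 2 + ((¼ + X) - 1) = 2 + (-¾ + X) = 5/4 + X)
(-9*16)*J(0, 0) + 2275 = (-9*16)*(5/4 + 0) + 2275 = -144*5/4 + 2275 = -180 + 2275 = 2095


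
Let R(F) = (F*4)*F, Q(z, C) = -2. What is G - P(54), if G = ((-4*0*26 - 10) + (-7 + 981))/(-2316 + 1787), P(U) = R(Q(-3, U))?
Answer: -9428/529 ≈ -17.822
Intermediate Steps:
R(F) = 4*F² (R(F) = (4*F)*F = 4*F²)
P(U) = 16 (P(U) = 4*(-2)² = 4*4 = 16)
G = -964/529 (G = ((0*26 - 10) + 974)/(-529) = ((0 - 10) + 974)*(-1/529) = (-10 + 974)*(-1/529) = 964*(-1/529) = -964/529 ≈ -1.8223)
G - P(54) = -964/529 - 1*16 = -964/529 - 16 = -9428/529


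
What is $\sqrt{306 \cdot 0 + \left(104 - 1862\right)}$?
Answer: $i \sqrt{1758} \approx 41.929 i$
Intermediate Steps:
$\sqrt{306 \cdot 0 + \left(104 - 1862\right)} = \sqrt{0 - 1758} = \sqrt{-1758} = i \sqrt{1758}$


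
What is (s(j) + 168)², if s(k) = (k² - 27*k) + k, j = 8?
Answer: 576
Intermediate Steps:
s(k) = k² - 26*k
(s(j) + 168)² = (8*(-26 + 8) + 168)² = (8*(-18) + 168)² = (-144 + 168)² = 24² = 576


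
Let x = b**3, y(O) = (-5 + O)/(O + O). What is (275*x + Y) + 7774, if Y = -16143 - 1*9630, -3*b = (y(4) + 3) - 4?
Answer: -9208063/512 ≈ -17985.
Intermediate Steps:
y(O) = (-5 + O)/(2*O) (y(O) = (-5 + O)/((2*O)) = (-5 + O)*(1/(2*O)) = (-5 + O)/(2*O))
b = 3/8 (b = -(((1/2)*(-5 + 4)/4 + 3) - 4)/3 = -(((1/2)*(1/4)*(-1) + 3) - 4)/3 = -((-1/8 + 3) - 4)/3 = -(23/8 - 4)/3 = -1/3*(-9/8) = 3/8 ≈ 0.37500)
x = 27/512 (x = (3/8)**3 = 27/512 ≈ 0.052734)
Y = -25773 (Y = -16143 - 9630 = -25773)
(275*x + Y) + 7774 = (275*(27/512) - 25773) + 7774 = (7425/512 - 25773) + 7774 = -13188351/512 + 7774 = -9208063/512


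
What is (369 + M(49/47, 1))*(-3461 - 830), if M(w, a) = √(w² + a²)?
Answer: -1583379 - 4291*√4610/47 ≈ -1.5896e+6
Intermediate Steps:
M(w, a) = √(a² + w²)
(369 + M(49/47, 1))*(-3461 - 830) = (369 + √(1² + (49/47)²))*(-3461 - 830) = (369 + √(1 + (49*(1/47))²))*(-4291) = (369 + √(1 + (49/47)²))*(-4291) = (369 + √(1 + 2401/2209))*(-4291) = (369 + √(4610/2209))*(-4291) = (369 + √4610/47)*(-4291) = -1583379 - 4291*√4610/47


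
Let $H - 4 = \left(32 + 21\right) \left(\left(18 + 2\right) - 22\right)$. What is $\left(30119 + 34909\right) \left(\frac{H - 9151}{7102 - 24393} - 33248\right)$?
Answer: $- \frac{37383421168620}{17291} \approx -2.162 \cdot 10^{9}$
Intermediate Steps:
$H = -102$ ($H = 4 + \left(32 + 21\right) \left(\left(18 + 2\right) - 22\right) = 4 + 53 \left(20 - 22\right) = 4 + 53 \left(-2\right) = 4 - 106 = -102$)
$\left(30119 + 34909\right) \left(\frac{H - 9151}{7102 - 24393} - 33248\right) = \left(30119 + 34909\right) \left(\frac{-102 - 9151}{7102 - 24393} - 33248\right) = 65028 \left(- \frac{9253}{-17291} - 33248\right) = 65028 \left(\left(-9253\right) \left(- \frac{1}{17291}\right) - 33248\right) = 65028 \left(\frac{9253}{17291} - 33248\right) = 65028 \left(- \frac{574881915}{17291}\right) = - \frac{37383421168620}{17291}$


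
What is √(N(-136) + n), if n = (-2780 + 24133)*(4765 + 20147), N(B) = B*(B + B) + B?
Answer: 22*√1099138 ≈ 23065.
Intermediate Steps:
N(B) = B + 2*B² (N(B) = B*(2*B) + B = 2*B² + B = B + 2*B²)
n = 531945936 (n = 21353*24912 = 531945936)
√(N(-136) + n) = √(-136*(1 + 2*(-136)) + 531945936) = √(-136*(1 - 272) + 531945936) = √(-136*(-271) + 531945936) = √(36856 + 531945936) = √531982792 = 22*√1099138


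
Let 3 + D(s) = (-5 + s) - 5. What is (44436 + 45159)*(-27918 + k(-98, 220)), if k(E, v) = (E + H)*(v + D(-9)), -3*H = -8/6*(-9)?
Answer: -4310773830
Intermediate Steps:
D(s) = -13 + s (D(s) = -3 + ((-5 + s) - 5) = -3 + (-10 + s) = -13 + s)
H = -4 (H = -(-8/6)*(-9)/3 = -(-8*1/6)*(-9)/3 = -(-4)*(-9)/9 = -1/3*12 = -4)
k(E, v) = (-22 + v)*(-4 + E) (k(E, v) = (E - 4)*(v + (-13 - 9)) = (-4 + E)*(v - 22) = (-4 + E)*(-22 + v) = (-22 + v)*(-4 + E))
(44436 + 45159)*(-27918 + k(-98, 220)) = (44436 + 45159)*(-27918 + (88 - 22*(-98) - 4*220 - 98*220)) = 89595*(-27918 + (88 + 2156 - 880 - 21560)) = 89595*(-27918 - 20196) = 89595*(-48114) = -4310773830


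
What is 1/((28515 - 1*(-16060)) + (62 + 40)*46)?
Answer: 1/49267 ≈ 2.0298e-5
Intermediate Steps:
1/((28515 - 1*(-16060)) + (62 + 40)*46) = 1/((28515 + 16060) + 102*46) = 1/(44575 + 4692) = 1/49267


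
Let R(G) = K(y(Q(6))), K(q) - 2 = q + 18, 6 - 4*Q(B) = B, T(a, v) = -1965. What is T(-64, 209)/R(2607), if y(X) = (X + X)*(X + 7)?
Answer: -393/4 ≈ -98.250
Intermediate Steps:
Q(B) = 3/2 - B/4
y(X) = 2*X*(7 + X) (y(X) = (2*X)*(7 + X) = 2*X*(7 + X))
K(q) = 20 + q (K(q) = 2 + (q + 18) = 2 + (18 + q) = 20 + q)
R(G) = 20 (R(G) = 20 + 2*(3/2 - ¼*6)*(7 + (3/2 - ¼*6)) = 20 + 2*(3/2 - 3/2)*(7 + (3/2 - 3/2)) = 20 + 2*0*(7 + 0) = 20 + 2*0*7 = 20 + 0 = 20)
T(-64, 209)/R(2607) = -1965/20 = -1965*1/20 = -393/4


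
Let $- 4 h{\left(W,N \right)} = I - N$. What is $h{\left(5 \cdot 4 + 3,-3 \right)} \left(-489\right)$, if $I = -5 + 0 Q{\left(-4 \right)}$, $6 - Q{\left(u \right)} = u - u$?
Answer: $- \frac{489}{2} \approx -244.5$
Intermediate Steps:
$Q{\left(u \right)} = 6$ ($Q{\left(u \right)} = 6 - \left(u - u\right) = 6 - 0 = 6 + 0 = 6$)
$I = -5$ ($I = -5 + 0 \cdot 6 = -5 + 0 = -5$)
$h{\left(W,N \right)} = \frac{5}{4} + \frac{N}{4}$ ($h{\left(W,N \right)} = - \frac{-5 - N}{4} = \frac{5}{4} + \frac{N}{4}$)
$h{\left(5 \cdot 4 + 3,-3 \right)} \left(-489\right) = \left(\frac{5}{4} + \frac{1}{4} \left(-3\right)\right) \left(-489\right) = \left(\frac{5}{4} - \frac{3}{4}\right) \left(-489\right) = \frac{1}{2} \left(-489\right) = - \frac{489}{2}$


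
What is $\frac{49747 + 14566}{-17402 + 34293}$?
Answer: $\frac{64313}{16891} \approx 3.8075$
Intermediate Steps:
$\frac{49747 + 14566}{-17402 + 34293} = \frac{64313}{16891}$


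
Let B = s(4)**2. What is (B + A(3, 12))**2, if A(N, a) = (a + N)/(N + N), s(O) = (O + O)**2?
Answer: 67190809/4 ≈ 1.6798e+7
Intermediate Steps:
s(O) = 4*O**2 (s(O) = (2*O)**2 = 4*O**2)
B = 4096 (B = (4*4**2)**2 = (4*16)**2 = 64**2 = 4096)
A(N, a) = (N + a)/(2*N) (A(N, a) = (N + a)/((2*N)) = (N + a)*(1/(2*N)) = (N + a)/(2*N))
(B + A(3, 12))**2 = (4096 + (1/2)*(3 + 12)/3)**2 = (4096 + (1/2)*(1/3)*15)**2 = (4096 + 5/2)**2 = (8197/2)**2 = 67190809/4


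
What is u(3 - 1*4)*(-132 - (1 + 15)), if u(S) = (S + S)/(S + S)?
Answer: -148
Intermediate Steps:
u(S) = 1 (u(S) = (2*S)/((2*S)) = (2*S)*(1/(2*S)) = 1)
u(3 - 1*4)*(-132 - (1 + 15)) = 1*(-132 - (1 + 15)) = 1*(-132 - 1*16) = 1*(-132 - 16) = 1*(-148) = -148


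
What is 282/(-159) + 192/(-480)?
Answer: -576/265 ≈ -2.1736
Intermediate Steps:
282/(-159) + 192/(-480) = 282*(-1/159) + 192*(-1/480) = -94/53 - ⅖ = -576/265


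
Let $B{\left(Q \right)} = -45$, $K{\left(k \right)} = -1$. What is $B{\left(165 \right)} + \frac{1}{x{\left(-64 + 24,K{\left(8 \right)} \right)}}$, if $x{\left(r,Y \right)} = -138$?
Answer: $- \frac{6211}{138} \approx -45.007$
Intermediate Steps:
$B{\left(165 \right)} + \frac{1}{x{\left(-64 + 24,K{\left(8 \right)} \right)}} = -45 + \frac{1}{-138} = -45 - \frac{1}{138} = - \frac{6211}{138}$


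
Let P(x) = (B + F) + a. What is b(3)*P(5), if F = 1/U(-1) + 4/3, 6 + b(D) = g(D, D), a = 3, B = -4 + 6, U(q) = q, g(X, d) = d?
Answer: -16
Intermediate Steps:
B = 2
b(D) = -6 + D
F = 1/3 (F = 1/(-1) + 4/3 = 1*(-1) + 4*(1/3) = -1 + 4/3 = 1/3 ≈ 0.33333)
P(x) = 16/3 (P(x) = (2 + 1/3) + 3 = 7/3 + 3 = 16/3)
b(3)*P(5) = (-6 + 3)*(16/3) = -3*16/3 = -16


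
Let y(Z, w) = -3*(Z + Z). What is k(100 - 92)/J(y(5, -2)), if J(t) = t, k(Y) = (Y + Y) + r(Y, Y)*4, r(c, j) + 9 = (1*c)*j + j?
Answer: -134/15 ≈ -8.9333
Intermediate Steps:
y(Z, w) = -6*Z
r(c, j) = -9 + j + c*j (r(c, j) = -9 + ((1*c)*j + j) = -9 + (c*j + j) = -9 + (j + c*j) = -9 + j + c*j)
k(Y) = -36 + 4*Y**2 + 6*Y (k(Y) = (Y + Y) + (-9 + Y + Y*Y)*4 = 2*Y + (-9 + Y + Y**2)*4 = 2*Y + (-36 + 4*Y + 4*Y**2) = -36 + 4*Y**2 + 6*Y)
k(100 - 92)/J(y(5, -2)) = (-36 + 4*(100 - 92)**2 + 6*(100 - 92))/((-6*5)) = (-36 + 4*8**2 + 6*8)/(-30) = (-36 + 4*64 + 48)*(-1/30) = (-36 + 256 + 48)*(-1/30) = 268*(-1/30) = -134/15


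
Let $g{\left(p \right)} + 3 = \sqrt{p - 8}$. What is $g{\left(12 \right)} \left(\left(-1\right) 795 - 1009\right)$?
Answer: $1804$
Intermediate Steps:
$g{\left(p \right)} = -3 + \sqrt{-8 + p}$ ($g{\left(p \right)} = -3 + \sqrt{p - 8} = -3 + \sqrt{-8 + p}$)
$g{\left(12 \right)} \left(\left(-1\right) 795 - 1009\right) = \left(-3 + \sqrt{-8 + 12}\right) \left(\left(-1\right) 795 - 1009\right) = \left(-3 + \sqrt{4}\right) \left(-795 - 1009\right) = \left(-3 + 2\right) \left(-1804\right) = \left(-1\right) \left(-1804\right) = 1804$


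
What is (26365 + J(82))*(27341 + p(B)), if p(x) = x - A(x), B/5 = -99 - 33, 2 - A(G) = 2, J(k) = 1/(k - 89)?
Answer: 4924085274/7 ≈ 7.0344e+8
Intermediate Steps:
J(k) = 1/(-89 + k)
A(G) = 0 (A(G) = 2 - 1*2 = 2 - 2 = 0)
B = -660 (B = 5*(-99 - 33) = 5*(-132) = -660)
p(x) = x (p(x) = x - 1*0 = x + 0 = x)
(26365 + J(82))*(27341 + p(B)) = (26365 + 1/(-89 + 82))*(27341 - 660) = (26365 + 1/(-7))*26681 = (26365 - ⅐)*26681 = (184554/7)*26681 = 4924085274/7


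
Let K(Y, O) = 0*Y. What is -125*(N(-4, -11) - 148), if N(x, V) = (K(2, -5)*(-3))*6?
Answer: 18500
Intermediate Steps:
K(Y, O) = 0
N(x, V) = 0 (N(x, V) = (0*(-3))*6 = 0*6 = 0)
-125*(N(-4, -11) - 148) = -125*(0 - 148) = -125*(-148) = 18500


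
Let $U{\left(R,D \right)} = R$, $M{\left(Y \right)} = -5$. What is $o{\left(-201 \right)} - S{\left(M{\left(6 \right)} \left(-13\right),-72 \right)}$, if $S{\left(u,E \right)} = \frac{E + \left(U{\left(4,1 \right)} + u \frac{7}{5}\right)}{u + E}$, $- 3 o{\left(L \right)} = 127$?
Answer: $- \frac{820}{21} \approx -39.048$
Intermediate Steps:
$o{\left(L \right)} = - \frac{127}{3}$ ($o{\left(L \right)} = \left(- \frac{1}{3}\right) 127 = - \frac{127}{3}$)
$S{\left(u,E \right)} = \frac{4 + E + \frac{7 u}{5}}{E + u}$ ($S{\left(u,E \right)} = \frac{E + \left(4 + u \frac{7}{5}\right)}{u + E} = \frac{E + \left(4 + u 7 \cdot \frac{1}{5}\right)}{E + u} = \frac{E + \left(4 + u \frac{7}{5}\right)}{E + u} = \frac{E + \left(4 + \frac{7 u}{5}\right)}{E + u} = \frac{4 + E + \frac{7 u}{5}}{E + u}$)
$o{\left(-201 \right)} - S{\left(M{\left(6 \right)} \left(-13\right),-72 \right)} = - \frac{127}{3} - \frac{4 - 72 + \frac{7 \left(\left(-5\right) \left(-13\right)\right)}{5}}{-72 - -65} = - \frac{127}{3} - \frac{4 - 72 + \frac{7}{5} \cdot 65}{-72 + 65} = - \frac{127}{3} - \frac{4 - 72 + 91}{-7} = - \frac{127}{3} - \left(- \frac{1}{7}\right) 23 = - \frac{127}{3} - - \frac{23}{7} = - \frac{127}{3} + \frac{23}{7} = - \frac{820}{21}$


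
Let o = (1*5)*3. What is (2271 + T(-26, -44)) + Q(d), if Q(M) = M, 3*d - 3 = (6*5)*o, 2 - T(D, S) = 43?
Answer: 2381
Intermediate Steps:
T(D, S) = -41 (T(D, S) = 2 - 1*43 = 2 - 43 = -41)
o = 15 (o = 5*3 = 15)
d = 151 (d = 1 + ((6*5)*15)/3 = 1 + (30*15)/3 = 1 + (⅓)*450 = 1 + 150 = 151)
(2271 + T(-26, -44)) + Q(d) = (2271 - 41) + 151 = 2230 + 151 = 2381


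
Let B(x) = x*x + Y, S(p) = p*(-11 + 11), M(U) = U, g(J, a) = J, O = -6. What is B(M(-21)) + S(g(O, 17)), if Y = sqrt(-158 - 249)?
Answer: 441 + I*sqrt(407) ≈ 441.0 + 20.174*I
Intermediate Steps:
Y = I*sqrt(407) (Y = sqrt(-407) = I*sqrt(407) ≈ 20.174*I)
S(p) = 0 (S(p) = p*0 = 0)
B(x) = x**2 + I*sqrt(407) (B(x) = x*x + I*sqrt(407) = x**2 + I*sqrt(407))
B(M(-21)) + S(g(O, 17)) = ((-21)**2 + I*sqrt(407)) + 0 = (441 + I*sqrt(407)) + 0 = 441 + I*sqrt(407)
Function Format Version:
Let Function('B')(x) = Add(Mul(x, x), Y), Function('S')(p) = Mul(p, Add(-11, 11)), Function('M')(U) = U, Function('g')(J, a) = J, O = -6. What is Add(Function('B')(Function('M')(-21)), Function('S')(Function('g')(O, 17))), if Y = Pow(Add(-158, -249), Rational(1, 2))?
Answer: Add(441, Mul(I, Pow(407, Rational(1, 2)))) ≈ Add(441.00, Mul(20.174, I))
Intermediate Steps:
Y = Mul(I, Pow(407, Rational(1, 2))) (Y = Pow(-407, Rational(1, 2)) = Mul(I, Pow(407, Rational(1, 2))) ≈ Mul(20.174, I))
Function('S')(p) = 0 (Function('S')(p) = Mul(p, 0) = 0)
Function('B')(x) = Add(Pow(x, 2), Mul(I, Pow(407, Rational(1, 2)))) (Function('B')(x) = Add(Mul(x, x), Mul(I, Pow(407, Rational(1, 2)))) = Add(Pow(x, 2), Mul(I, Pow(407, Rational(1, 2)))))
Add(Function('B')(Function('M')(-21)), Function('S')(Function('g')(O, 17))) = Add(Add(Pow(-21, 2), Mul(I, Pow(407, Rational(1, 2)))), 0) = Add(Add(441, Mul(I, Pow(407, Rational(1, 2)))), 0) = Add(441, Mul(I, Pow(407, Rational(1, 2))))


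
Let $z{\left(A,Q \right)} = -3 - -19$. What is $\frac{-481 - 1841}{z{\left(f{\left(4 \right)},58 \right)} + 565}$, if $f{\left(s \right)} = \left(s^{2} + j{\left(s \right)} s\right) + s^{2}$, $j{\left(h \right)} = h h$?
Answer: $- \frac{2322}{581} \approx -3.9966$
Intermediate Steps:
$j{\left(h \right)} = h^{2}$
$f{\left(s \right)} = s^{3} + 2 s^{2}$ ($f{\left(s \right)} = \left(s^{2} + s^{2} s\right) + s^{2} = \left(s^{2} + s^{3}\right) + s^{2} = s^{3} + 2 s^{2}$)
$z{\left(A,Q \right)} = 16$ ($z{\left(A,Q \right)} = -3 + 19 = 16$)
$\frac{-481 - 1841}{z{\left(f{\left(4 \right)},58 \right)} + 565} = \frac{-481 - 1841}{16 + 565} = - \frac{2322}{581}$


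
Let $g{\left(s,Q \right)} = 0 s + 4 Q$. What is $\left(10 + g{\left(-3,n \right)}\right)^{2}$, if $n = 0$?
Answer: $100$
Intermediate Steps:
$g{\left(s,Q \right)} = 4 Q$ ($g{\left(s,Q \right)} = 0 + 4 Q = 4 Q$)
$\left(10 + g{\left(-3,n \right)}\right)^{2} = \left(10 + 4 \cdot 0\right)^{2} = \left(10 + 0\right)^{2} = 10^{2} = 100$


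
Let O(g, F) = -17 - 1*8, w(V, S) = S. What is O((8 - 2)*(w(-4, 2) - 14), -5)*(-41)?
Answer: 1025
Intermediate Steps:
O(g, F) = -25 (O(g, F) = -17 - 8 = -25)
O((8 - 2)*(w(-4, 2) - 14), -5)*(-41) = -25*(-41) = 1025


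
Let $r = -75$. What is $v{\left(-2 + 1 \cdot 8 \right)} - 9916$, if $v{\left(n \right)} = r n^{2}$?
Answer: $-12616$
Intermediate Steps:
$v{\left(n \right)} = - 75 n^{2}$
$v{\left(-2 + 1 \cdot 8 \right)} - 9916 = - 75 \left(-2 + 1 \cdot 8\right)^{2} - 9916 = - 75 \left(-2 + 8\right)^{2} - 9916 = - 75 \cdot 6^{2} - 9916 = \left(-75\right) 36 - 9916 = -2700 - 9916 = -12616$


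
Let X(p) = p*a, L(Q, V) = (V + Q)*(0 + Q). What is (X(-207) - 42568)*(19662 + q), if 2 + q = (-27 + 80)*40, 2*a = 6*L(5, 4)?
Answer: -1535773140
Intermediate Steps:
L(Q, V) = Q*(Q + V) (L(Q, V) = (Q + V)*Q = Q*(Q + V))
a = 135 (a = (6*(5*(5 + 4)))/2 = (6*(5*9))/2 = (6*45)/2 = (1/2)*270 = 135)
q = 2118 (q = -2 + (-27 + 80)*40 = -2 + 53*40 = -2 + 2120 = 2118)
X(p) = 135*p (X(p) = p*135 = 135*p)
(X(-207) - 42568)*(19662 + q) = (135*(-207) - 42568)*(19662 + 2118) = (-27945 - 42568)*21780 = -70513*21780 = -1535773140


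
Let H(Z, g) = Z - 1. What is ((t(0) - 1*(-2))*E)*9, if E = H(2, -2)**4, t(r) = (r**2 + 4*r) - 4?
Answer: -18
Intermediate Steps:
H(Z, g) = -1 + Z
t(r) = -4 + r**2 + 4*r
E = 1 (E = (-1 + 2)**4 = 1**4 = 1)
((t(0) - 1*(-2))*E)*9 = (((-4 + 0**2 + 4*0) - 1*(-2))*1)*9 = (((-4 + 0 + 0) + 2)*1)*9 = ((-4 + 2)*1)*9 = -2*1*9 = -2*9 = -18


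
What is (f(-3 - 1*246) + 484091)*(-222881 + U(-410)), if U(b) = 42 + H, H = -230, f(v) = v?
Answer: -107930151098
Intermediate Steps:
U(b) = -188 (U(b) = 42 - 230 = -188)
(f(-3 - 1*246) + 484091)*(-222881 + U(-410)) = ((-3 - 1*246) + 484091)*(-222881 - 188) = ((-3 - 246) + 484091)*(-223069) = (-249 + 484091)*(-223069) = 483842*(-223069) = -107930151098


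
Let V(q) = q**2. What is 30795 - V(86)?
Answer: 23399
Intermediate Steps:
30795 - V(86) = 30795 - 1*86**2 = 30795 - 1*7396 = 30795 - 7396 = 23399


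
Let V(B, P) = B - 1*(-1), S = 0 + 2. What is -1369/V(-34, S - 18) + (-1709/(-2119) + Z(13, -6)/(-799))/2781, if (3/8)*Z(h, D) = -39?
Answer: 2148643897640/51793040871 ≈ 41.485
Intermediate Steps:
Z(h, D) = -104 (Z(h, D) = (8/3)*(-39) = -104)
S = 2
V(B, P) = 1 + B (V(B, P) = B + 1 = 1 + B)
-1369/V(-34, S - 18) + (-1709/(-2119) + Z(13, -6)/(-799))/2781 = -1369/(1 - 34) + (-1709/(-2119) - 104/(-799))/2781 = -1369/(-33) + (-1709*(-1/2119) - 104*(-1/799))*(1/2781) = -1369*(-1/33) + (1709/2119 + 104/799)*(1/2781) = 1369/33 + (1585867/1693081)*(1/2781) = 1369/33 + 1585867/4708458261 = 2148643897640/51793040871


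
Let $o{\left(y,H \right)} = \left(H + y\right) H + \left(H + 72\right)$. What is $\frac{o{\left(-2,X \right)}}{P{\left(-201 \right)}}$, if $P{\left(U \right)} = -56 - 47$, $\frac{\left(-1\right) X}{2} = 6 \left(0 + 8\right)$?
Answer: $- \frac{9384}{103} \approx -91.107$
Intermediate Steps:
$X = -96$ ($X = - 2 \cdot 6 \left(0 + 8\right) = - 2 \cdot 6 \cdot 8 = \left(-2\right) 48 = -96$)
$o{\left(y,H \right)} = 72 + H + H \left(H + y\right)$ ($o{\left(y,H \right)} = H \left(H + y\right) + \left(72 + H\right) = 72 + H + H \left(H + y\right)$)
$P{\left(U \right)} = -103$
$\frac{o{\left(-2,X \right)}}{P{\left(-201 \right)}} = \frac{72 - 96 + \left(-96\right)^{2} - -192}{-103} = \left(72 - 96 + 9216 + 192\right) \left(- \frac{1}{103}\right) = 9384 \left(- \frac{1}{103}\right) = - \frac{9384}{103}$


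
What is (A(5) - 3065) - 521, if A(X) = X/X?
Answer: -3585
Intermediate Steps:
A(X) = 1
(A(5) - 3065) - 521 = (1 - 3065) - 521 = -3064 - 521 = -3585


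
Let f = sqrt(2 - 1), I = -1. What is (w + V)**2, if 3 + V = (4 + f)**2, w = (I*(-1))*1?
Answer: 529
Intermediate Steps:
f = 1 (f = sqrt(1) = 1)
w = 1 (w = -1*(-1)*1 = 1*1 = 1)
V = 22 (V = -3 + (4 + 1)**2 = -3 + 5**2 = -3 + 25 = 22)
(w + V)**2 = (1 + 22)**2 = 23**2 = 529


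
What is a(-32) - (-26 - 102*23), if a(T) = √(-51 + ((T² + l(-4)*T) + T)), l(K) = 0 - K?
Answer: 2372 + √813 ≈ 2400.5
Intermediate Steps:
l(K) = -K
a(T) = √(-51 + T² + 5*T) (a(T) = √(-51 + ((T² + (-1*(-4))*T) + T)) = √(-51 + ((T² + 4*T) + T)) = √(-51 + (T² + 5*T)) = √(-51 + T² + 5*T))
a(-32) - (-26 - 102*23) = √(-51 + (-32)² + 5*(-32)) - (-26 - 102*23) = √(-51 + 1024 - 160) - (-26 - 2346) = √813 - 1*(-2372) = √813 + 2372 = 2372 + √813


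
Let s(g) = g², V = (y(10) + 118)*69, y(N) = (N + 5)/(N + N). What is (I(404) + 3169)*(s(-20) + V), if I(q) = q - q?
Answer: 108934375/4 ≈ 2.7234e+7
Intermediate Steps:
I(q) = 0
y(N) = (5 + N)/(2*N) (y(N) = (5 + N)/((2*N)) = (5 + N)*(1/(2*N)) = (5 + N)/(2*N))
V = 32775/4 (V = ((½)*(5 + 10)/10 + 118)*69 = ((½)*(⅒)*15 + 118)*69 = (¾ + 118)*69 = (475/4)*69 = 32775/4 ≈ 8193.8)
(I(404) + 3169)*(s(-20) + V) = (0 + 3169)*((-20)² + 32775/4) = 3169*(400 + 32775/4) = 3169*(34375/4) = 108934375/4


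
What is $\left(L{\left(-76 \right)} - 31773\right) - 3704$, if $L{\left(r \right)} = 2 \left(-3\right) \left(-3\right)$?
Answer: $-35459$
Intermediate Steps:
$L{\left(r \right)} = 18$ ($L{\left(r \right)} = \left(-6\right) \left(-3\right) = 18$)
$\left(L{\left(-76 \right)} - 31773\right) - 3704 = \left(18 - 31773\right) - 3704 = -31755 - 3704 = -35459$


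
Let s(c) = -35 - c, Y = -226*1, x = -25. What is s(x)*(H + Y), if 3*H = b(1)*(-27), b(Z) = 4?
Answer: 2620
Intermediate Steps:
Y = -226
H = -36 (H = (4*(-27))/3 = (⅓)*(-108) = -36)
s(x)*(H + Y) = (-35 - 1*(-25))*(-36 - 226) = (-35 + 25)*(-262) = -10*(-262) = 2620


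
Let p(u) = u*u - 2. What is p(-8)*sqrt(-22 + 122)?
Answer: 620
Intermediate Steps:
p(u) = -2 + u**2 (p(u) = u**2 - 2 = -2 + u**2)
p(-8)*sqrt(-22 + 122) = (-2 + (-8)**2)*sqrt(-22 + 122) = (-2 + 64)*sqrt(100) = 62*10 = 620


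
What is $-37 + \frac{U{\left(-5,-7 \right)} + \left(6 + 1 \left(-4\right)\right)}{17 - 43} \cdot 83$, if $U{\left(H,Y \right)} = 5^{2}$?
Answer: $- \frac{3203}{26} \approx -123.19$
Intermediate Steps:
$U{\left(H,Y \right)} = 25$
$-37 + \frac{U{\left(-5,-7 \right)} + \left(6 + 1 \left(-4\right)\right)}{17 - 43} \cdot 83 = -37 + \frac{25 + \left(6 + 1 \left(-4\right)\right)}{17 - 43} \cdot 83 = -37 + \frac{25 + \left(6 - 4\right)}{-26} \cdot 83 = -37 + \left(25 + 2\right) \left(- \frac{1}{26}\right) 83 = -37 + 27 \left(- \frac{1}{26}\right) 83 = -37 - \frac{2241}{26} = - \frac{3203}{26}$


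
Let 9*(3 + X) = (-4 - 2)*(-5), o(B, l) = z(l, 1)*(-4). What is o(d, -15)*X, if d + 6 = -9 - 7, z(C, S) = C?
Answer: 20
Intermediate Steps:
d = -22 (d = -6 + (-9 - 7) = -6 - 16 = -22)
o(B, l) = -4*l (o(B, l) = l*(-4) = -4*l)
X = ⅓ (X = -3 + ((-4 - 2)*(-5))/9 = -3 + (-6*(-5))/9 = -3 + (⅑)*30 = -3 + 10/3 = ⅓ ≈ 0.33333)
o(d, -15)*X = -4*(-15)*(⅓) = 60*(⅓) = 20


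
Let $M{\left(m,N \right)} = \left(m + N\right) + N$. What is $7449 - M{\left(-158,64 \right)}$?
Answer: $7479$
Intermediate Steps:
$M{\left(m,N \right)} = m + 2 N$ ($M{\left(m,N \right)} = \left(N + m\right) + N = m + 2 N$)
$7449 - M{\left(-158,64 \right)} = 7449 - \left(-158 + 2 \cdot 64\right) = 7449 - \left(-158 + 128\right) = 7449 - -30 = 7449 + 30 = 7479$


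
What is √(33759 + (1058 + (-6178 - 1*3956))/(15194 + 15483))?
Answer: √31769584884259/30677 ≈ 183.74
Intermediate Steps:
√(33759 + (1058 + (-6178 - 1*3956))/(15194 + 15483)) = √(33759 + (1058 + (-6178 - 3956))/30677) = √(33759 + (1058 - 10134)*(1/30677)) = √(33759 - 9076*1/30677) = √(33759 - 9076/30677) = √(1035615767/30677) = √31769584884259/30677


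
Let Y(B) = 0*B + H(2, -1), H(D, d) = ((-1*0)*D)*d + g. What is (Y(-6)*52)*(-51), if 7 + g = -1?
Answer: 21216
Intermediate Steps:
g = -8 (g = -7 - 1 = -8)
H(D, d) = -8 (H(D, d) = ((-1*0)*D)*d - 8 = (0*D)*d - 8 = 0*d - 8 = 0 - 8 = -8)
Y(B) = -8 (Y(B) = 0*B - 8 = 0 - 8 = -8)
(Y(-6)*52)*(-51) = -8*52*(-51) = -416*(-51) = 21216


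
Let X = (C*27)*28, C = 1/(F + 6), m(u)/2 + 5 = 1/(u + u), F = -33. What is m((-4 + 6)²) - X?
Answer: 73/4 ≈ 18.250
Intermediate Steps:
m(u) = -10 + 1/u (m(u) = -10 + 2/(u + u) = -10 + 2/((2*u)) = -10 + 2*(1/(2*u)) = -10 + 1/u)
C = -1/27 (C = 1/(-33 + 6) = 1/(-27) = -1/27 ≈ -0.037037)
X = -28 (X = -1/27*27*28 = -1*28 = -28)
m((-4 + 6)²) - X = (-10 + 1/((-4 + 6)²)) - 1*(-28) = (-10 + 1/(2²)) + 28 = (-10 + 1/4) + 28 = (-10 + ¼) + 28 = -39/4 + 28 = 73/4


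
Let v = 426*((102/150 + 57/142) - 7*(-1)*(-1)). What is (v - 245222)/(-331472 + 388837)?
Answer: -563053/130375 ≈ -4.3187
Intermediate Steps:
v = -63033/25 (v = 426*((102*(1/150) + 57*(1/142)) + 7*(-1)) = 426*((17/25 + 57/142) - 7) = 426*(3839/3550 - 7) = 426*(-21011/3550) = -63033/25 ≈ -2521.3)
(v - 245222)/(-331472 + 388837) = (-63033/25 - 245222)/(-331472 + 388837) = -6193583/25/57365 = -6193583/25*1/57365 = -563053/130375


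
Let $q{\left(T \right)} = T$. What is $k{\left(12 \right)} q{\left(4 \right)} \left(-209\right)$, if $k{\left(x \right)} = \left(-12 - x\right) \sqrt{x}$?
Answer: $40128 \sqrt{3} \approx 69504.0$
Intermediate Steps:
$k{\left(x \right)} = \sqrt{x} \left(-12 - x\right)$
$k{\left(12 \right)} q{\left(4 \right)} \left(-209\right) = \sqrt{12} \left(-12 - 12\right) 4 \left(-209\right) = 2 \sqrt{3} \left(-12 - 12\right) 4 \left(-209\right) = 2 \sqrt{3} \left(-24\right) 4 \left(-209\right) = - 48 \sqrt{3} \cdot 4 \left(-209\right) = - 192 \sqrt{3} \left(-209\right) = 40128 \sqrt{3}$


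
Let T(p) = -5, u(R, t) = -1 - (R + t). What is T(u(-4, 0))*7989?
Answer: -39945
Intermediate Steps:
u(R, t) = -1 - R - t (u(R, t) = -1 + (-R - t) = -1 - R - t)
T(u(-4, 0))*7989 = -5*7989 = -39945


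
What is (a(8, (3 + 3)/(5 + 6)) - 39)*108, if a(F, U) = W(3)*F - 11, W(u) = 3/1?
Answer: -2808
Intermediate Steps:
W(u) = 3 (W(u) = 3*1 = 3)
a(F, U) = -11 + 3*F (a(F, U) = 3*F - 11 = -11 + 3*F)
(a(8, (3 + 3)/(5 + 6)) - 39)*108 = ((-11 + 3*8) - 39)*108 = ((-11 + 24) - 39)*108 = (13 - 39)*108 = -26*108 = -2808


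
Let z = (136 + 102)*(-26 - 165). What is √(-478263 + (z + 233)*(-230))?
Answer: √9923487 ≈ 3150.2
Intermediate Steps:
z = -45458 (z = 238*(-191) = -45458)
√(-478263 + (z + 233)*(-230)) = √(-478263 + (-45458 + 233)*(-230)) = √(-478263 - 45225*(-230)) = √(-478263 + 10401750) = √9923487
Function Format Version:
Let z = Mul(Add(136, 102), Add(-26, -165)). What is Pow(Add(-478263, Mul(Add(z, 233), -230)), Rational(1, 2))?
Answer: Pow(9923487, Rational(1, 2)) ≈ 3150.2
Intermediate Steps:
z = -45458 (z = Mul(238, -191) = -45458)
Pow(Add(-478263, Mul(Add(z, 233), -230)), Rational(1, 2)) = Pow(Add(-478263, Mul(Add(-45458, 233), -230)), Rational(1, 2)) = Pow(Add(-478263, Mul(-45225, -230)), Rational(1, 2)) = Pow(Add(-478263, 10401750), Rational(1, 2)) = Pow(9923487, Rational(1, 2))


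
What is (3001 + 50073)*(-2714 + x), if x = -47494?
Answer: -2664739392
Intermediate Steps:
(3001 + 50073)*(-2714 + x) = (3001 + 50073)*(-2714 - 47494) = 53074*(-50208) = -2664739392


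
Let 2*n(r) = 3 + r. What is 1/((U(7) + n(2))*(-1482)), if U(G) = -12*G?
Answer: 1/120783 ≈ 8.2793e-6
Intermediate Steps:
n(r) = 3/2 + r/2 (n(r) = (3 + r)/2 = 3/2 + r/2)
1/((U(7) + n(2))*(-1482)) = 1/((-12*7 + (3/2 + (½)*2))*(-1482)) = 1/((-84 + (3/2 + 1))*(-1482)) = 1/((-84 + 5/2)*(-1482)) = 1/(-163/2*(-1482)) = 1/120783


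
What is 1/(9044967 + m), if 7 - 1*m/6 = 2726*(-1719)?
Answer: 1/37160973 ≈ 2.6910e-8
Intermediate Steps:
m = 28116006 (m = 42 - 16356*(-1719) = 42 - 6*(-4685994) = 42 + 28115964 = 28116006)
1/(9044967 + m) = 1/(9044967 + 28116006) = 1/37160973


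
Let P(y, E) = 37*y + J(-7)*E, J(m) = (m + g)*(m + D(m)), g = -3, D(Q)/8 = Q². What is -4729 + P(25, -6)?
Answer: 19296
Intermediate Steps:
D(Q) = 8*Q²
J(m) = (-3 + m)*(m + 8*m²) (J(m) = (m - 3)*(m + 8*m²) = (-3 + m)*(m + 8*m²))
P(y, E) = -3850*E + 37*y (P(y, E) = 37*y + (-7*(-3 - 23*(-7) + 8*(-7)²))*E = 37*y + (-7*(-3 + 161 + 8*49))*E = 37*y + (-7*(-3 + 161 + 392))*E = 37*y + (-7*550)*E = 37*y - 3850*E = -3850*E + 37*y)
-4729 + P(25, -6) = -4729 + (-3850*(-6) + 37*25) = -4729 + (23100 + 925) = -4729 + 24025 = 19296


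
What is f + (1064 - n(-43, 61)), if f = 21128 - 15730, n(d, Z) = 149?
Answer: 6313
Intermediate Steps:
f = 5398
f + (1064 - n(-43, 61)) = 5398 + (1064 - 1*149) = 5398 + (1064 - 149) = 5398 + 915 = 6313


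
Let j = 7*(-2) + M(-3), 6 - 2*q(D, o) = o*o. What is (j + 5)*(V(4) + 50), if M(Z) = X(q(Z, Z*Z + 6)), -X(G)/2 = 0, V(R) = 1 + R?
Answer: -495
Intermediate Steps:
q(D, o) = 3 - o²/2 (q(D, o) = 3 - o*o/2 = 3 - o²/2)
X(G) = 0 (X(G) = -2*0 = 0)
M(Z) = 0
j = -14 (j = 7*(-2) + 0 = -14 + 0 = -14)
(j + 5)*(V(4) + 50) = (-14 + 5)*((1 + 4) + 50) = -9*(5 + 50) = -9*55 = -495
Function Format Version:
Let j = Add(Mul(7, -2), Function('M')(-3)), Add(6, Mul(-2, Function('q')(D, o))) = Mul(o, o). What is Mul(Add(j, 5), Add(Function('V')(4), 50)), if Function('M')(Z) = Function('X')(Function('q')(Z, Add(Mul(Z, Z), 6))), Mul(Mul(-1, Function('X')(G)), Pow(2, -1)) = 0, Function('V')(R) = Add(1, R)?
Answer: -495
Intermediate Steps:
Function('q')(D, o) = Add(3, Mul(Rational(-1, 2), Pow(o, 2))) (Function('q')(D, o) = Add(3, Mul(Rational(-1, 2), Mul(o, o))) = Add(3, Mul(Rational(-1, 2), Pow(o, 2))))
Function('X')(G) = 0 (Function('X')(G) = Mul(-2, 0) = 0)
Function('M')(Z) = 0
j = -14 (j = Add(Mul(7, -2), 0) = Add(-14, 0) = -14)
Mul(Add(j, 5), Add(Function('V')(4), 50)) = Mul(Add(-14, 5), Add(Add(1, 4), 50)) = Mul(-9, Add(5, 50)) = Mul(-9, 55) = -495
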